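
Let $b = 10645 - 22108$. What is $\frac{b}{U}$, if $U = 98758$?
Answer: $- \frac{11463}{98758} \approx -0.11607$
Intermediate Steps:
$b = -11463$ ($b = 10645 - 22108 = -11463$)
$\frac{b}{U} = - \frac{11463}{98758}$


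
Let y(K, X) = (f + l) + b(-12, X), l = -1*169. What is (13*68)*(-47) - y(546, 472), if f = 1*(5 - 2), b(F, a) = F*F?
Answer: -41526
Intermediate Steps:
b(F, a) = F²
f = 3 (f = 1*3 = 3)
l = -169
y(K, X) = -22 (y(K, X) = (3 - 169) + (-12)² = -166 + 144 = -22)
(13*68)*(-47) - y(546, 472) = (13*68)*(-47) - 1*(-22) = 884*(-47) + 22 = -41548 + 22 = -41526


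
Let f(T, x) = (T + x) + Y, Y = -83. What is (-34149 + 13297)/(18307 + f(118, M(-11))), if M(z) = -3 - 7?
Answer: -5213/4583 ≈ -1.1375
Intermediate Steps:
M(z) = -10
f(T, x) = -83 + T + x (f(T, x) = (T + x) - 83 = -83 + T + x)
(-34149 + 13297)/(18307 + f(118, M(-11))) = (-34149 + 13297)/(18307 + (-83 + 118 - 10)) = -20852/(18307 + 25) = -20852/18332 = -20852*1/18332 = -5213/4583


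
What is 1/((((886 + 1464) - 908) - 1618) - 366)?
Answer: -1/542 ≈ -0.0018450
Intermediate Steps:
1/((((886 + 1464) - 908) - 1618) - 366) = 1/(((2350 - 908) - 1618) - 366) = 1/((1442 - 1618) - 366) = 1/(-176 - 366) = 1/(-542) = -1/542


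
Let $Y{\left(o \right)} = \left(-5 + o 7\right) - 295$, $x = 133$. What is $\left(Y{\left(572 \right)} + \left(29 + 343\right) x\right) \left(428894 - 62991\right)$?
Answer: $19458721540$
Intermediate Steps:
$Y{\left(o \right)} = -300 + 7 o$ ($Y{\left(o \right)} = \left(-5 + 7 o\right) - 295 = -300 + 7 o$)
$\left(Y{\left(572 \right)} + \left(29 + 343\right) x\right) \left(428894 - 62991\right) = \left(\left(-300 + 7 \cdot 572\right) + \left(29 + 343\right) 133\right) \left(428894 - 62991\right) = \left(\left(-300 + 4004\right) + 372 \cdot 133\right) 365903 = \left(3704 + 49476\right) 365903 = 53180 \cdot 365903 = 19458721540$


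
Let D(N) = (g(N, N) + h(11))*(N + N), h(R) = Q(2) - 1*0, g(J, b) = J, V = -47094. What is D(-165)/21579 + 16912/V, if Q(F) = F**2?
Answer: 356193362/169373571 ≈ 2.1030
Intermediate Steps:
h(R) = 4 (h(R) = 2**2 - 1*0 = 4 + 0 = 4)
D(N) = 2*N*(4 + N) (D(N) = (N + 4)*(N + N) = (4 + N)*(2*N) = 2*N*(4 + N))
D(-165)/21579 + 16912/V = (2*(-165)*(4 - 165))/21579 + 16912/(-47094) = (2*(-165)*(-161))*(1/21579) + 16912*(-1/47094) = 53130*(1/21579) - 8456/23547 = 17710/7193 - 8456/23547 = 356193362/169373571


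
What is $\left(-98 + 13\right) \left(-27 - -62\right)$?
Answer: $-2975$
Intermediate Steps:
$\left(-98 + 13\right) \left(-27 - -62\right) = - 85 \left(-27 + 62\right) = \left(-85\right) 35 = -2975$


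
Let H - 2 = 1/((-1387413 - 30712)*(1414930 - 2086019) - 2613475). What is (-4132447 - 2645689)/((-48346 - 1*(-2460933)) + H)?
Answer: -6450653576402252400/2296025907600368851 ≈ -2.8095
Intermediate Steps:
H = 1903370949301/951685474650 (H = 2 + 1/((-1387413 - 30712)*(1414930 - 2086019) - 2613475) = 2 + 1/(-1418125*(-671089) - 2613475) = 2 + 1/(951688088125 - 2613475) = 2 + 1/951685474650 = 1903370949301/951685474650 ≈ 2.0000)
(-4132447 - 2645689)/((-48346 - 1*(-2460933)) + H) = (-4132447 - 2645689)/((-48346 - 1*(-2460933)) + 1903370949301/951685474650) = -6778136/((-48346 + 2460933) + 1903370949301/951685474650) = -6778136/(2412587 + 1903370949301/951685474650) = -6778136/2296025907600368851/951685474650 = -6778136*951685474650/2296025907600368851 = -6450653576402252400/2296025907600368851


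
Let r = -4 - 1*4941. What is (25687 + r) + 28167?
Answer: 48909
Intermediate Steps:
r = -4945 (r = -4 - 4941 = -4945)
(25687 + r) + 28167 = (25687 - 4945) + 28167 = 20742 + 28167 = 48909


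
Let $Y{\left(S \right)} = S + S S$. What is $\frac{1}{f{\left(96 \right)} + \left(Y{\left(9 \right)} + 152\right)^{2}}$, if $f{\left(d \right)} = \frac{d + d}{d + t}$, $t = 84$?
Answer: $\frac{15}{878476} \approx 1.7075 \cdot 10^{-5}$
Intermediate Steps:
$f{\left(d \right)} = \frac{2 d}{84 + d}$ ($f{\left(d \right)} = \frac{d + d}{d + 84} = \frac{2 d}{84 + d}$)
$Y{\left(S \right)} = S + S^{2}$
$\frac{1}{f{\left(96 \right)} + \left(Y{\left(9 \right)} + 152\right)^{2}} = \frac{1}{2 \cdot 96 \frac{1}{84 + 96} + \left(9 \left(1 + 9\right) + 152\right)^{2}} = \frac{1}{2 \cdot 96 \cdot \frac{1}{180} + \left(9 \cdot 10 + 152\right)^{2}} = \frac{1}{2 \cdot 96 \cdot \frac{1}{180} + \left(90 + 152\right)^{2}} = \frac{1}{\frac{16}{15} + 242^{2}} = \frac{1}{\frac{16}{15} + 58564} = \frac{1}{\frac{878476}{15}} = \frac{15}{878476}$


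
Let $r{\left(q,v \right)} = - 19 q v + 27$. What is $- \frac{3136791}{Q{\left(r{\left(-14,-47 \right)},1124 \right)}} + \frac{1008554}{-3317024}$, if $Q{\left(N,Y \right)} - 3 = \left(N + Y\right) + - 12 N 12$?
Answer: $- \frac{1525641545599}{740132540656} \approx -2.0613$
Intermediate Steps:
$r{\left(q,v \right)} = 27 - 19 q v$ ($r{\left(q,v \right)} = - 19 q v + 27 = 27 - 19 q v$)
$Q{\left(N,Y \right)} = 3 + Y - 143 N$ ($Q{\left(N,Y \right)} = 3 + \left(\left(N + Y\right) + - 12 N 12\right) = 3 - \left(- Y + 143 N\right) = 3 + Y - 143 N$)
$- \frac{3136791}{Q{\left(r{\left(-14,-47 \right)},1124 \right)}} + \frac{1008554}{-3317024} = - \frac{3136791}{3 + 1124 - 143 \left(27 - \left(-266\right) \left(-47\right)\right)} + \frac{1008554}{-3317024} = - \frac{3136791}{3 + 1124 - 143 \left(27 - 12502\right)} + 1008554 \left(- \frac{1}{3317024}\right) = - \frac{3136791}{3 + 1124 - -1783925} - \frac{504277}{1658512} = - \frac{3136791}{3 + 1124 + 1783925} - \frac{504277}{1658512} = - \frac{3136791}{1785052} - \frac{504277}{1658512} = - \frac{1525641545599}{740132540656}$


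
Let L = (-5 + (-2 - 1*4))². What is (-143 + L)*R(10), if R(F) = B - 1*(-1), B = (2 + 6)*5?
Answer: -902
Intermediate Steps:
B = 40 (B = 8*5 = 40)
L = 121 (L = (-5 + (-2 - 4))² = (-5 - 6)² = (-11)² = 121)
R(F) = 41 (R(F) = 40 - 1*(-1) = 40 + 1 = 41)
(-143 + L)*R(10) = (-143 + 121)*41 = -22*41 = -902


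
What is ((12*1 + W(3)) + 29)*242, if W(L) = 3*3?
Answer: 12100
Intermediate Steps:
W(L) = 9
((12*1 + W(3)) + 29)*242 = ((12*1 + 9) + 29)*242 = ((12 + 9) + 29)*242 = (21 + 29)*242 = 50*242 = 12100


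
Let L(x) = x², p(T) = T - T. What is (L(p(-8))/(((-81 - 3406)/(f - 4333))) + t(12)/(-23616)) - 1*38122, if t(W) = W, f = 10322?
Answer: -75024097/1968 ≈ -38122.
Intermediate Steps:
p(T) = 0
(L(p(-8))/(((-81 - 3406)/(f - 4333))) + t(12)/(-23616)) - 1*38122 = (0²/(((-81 - 3406)/(10322 - 4333))) + 12/(-23616)) - 1*38122 = (0/((-3487/5989)) + 12*(-1/23616)) - 38122 = (0/((-3487*1/5989)) - 1/1968) - 38122 = (0/(-3487/5989) - 1/1968) - 38122 = (0*(-5989/3487) - 1/1968) - 38122 = (0 - 1/1968) - 38122 = -1/1968 - 38122 = -75024097/1968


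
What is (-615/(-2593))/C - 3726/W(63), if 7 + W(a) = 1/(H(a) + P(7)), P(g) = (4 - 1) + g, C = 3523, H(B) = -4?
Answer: 204225192699/374540699 ≈ 545.27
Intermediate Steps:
P(g) = 3 + g
W(a) = -41/6 (W(a) = -7 + 1/(-4 + (3 + 7)) = -7 + 1/(-4 + 10) = -7 + 1/6 = -7 + ⅙ = -41/6)
(-615/(-2593))/C - 3726/W(63) = -615/(-2593)/3523 - 3726/(-41/6) = -615*(-1/2593)*(1/3523) - 3726*(-6/41) = (615/2593)*(1/3523) + 22356/41 = 615/9135139 + 22356/41 = 204225192699/374540699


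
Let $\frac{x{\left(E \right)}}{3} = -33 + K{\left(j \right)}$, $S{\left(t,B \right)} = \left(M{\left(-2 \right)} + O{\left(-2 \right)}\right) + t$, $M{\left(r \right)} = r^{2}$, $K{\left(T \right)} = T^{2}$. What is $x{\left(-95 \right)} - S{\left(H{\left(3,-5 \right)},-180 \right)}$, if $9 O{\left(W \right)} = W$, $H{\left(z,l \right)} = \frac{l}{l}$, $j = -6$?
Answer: $\frac{38}{9} \approx 4.2222$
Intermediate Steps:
$H{\left(z,l \right)} = 1$
$O{\left(W \right)} = \frac{W}{9}$
$S{\left(t,B \right)} = \frac{34}{9} + t$ ($S{\left(t,B \right)} = \left(\left(-2\right)^{2} + \frac{1}{9} \left(-2\right)\right) + t = \left(4 - \frac{2}{9}\right) + t = \frac{34}{9} + t$)
$x{\left(E \right)} = 9$ ($x{\left(E \right)} = 3 \left(-33 + \left(-6\right)^{2}\right) = 3 \left(-33 + 36\right) = 3 \cdot 3 = 9$)
$x{\left(-95 \right)} - S{\left(H{\left(3,-5 \right)},-180 \right)} = 9 - \left(\frac{34}{9} + 1\right) = 9 - \frac{43}{9} = \frac{38}{9}$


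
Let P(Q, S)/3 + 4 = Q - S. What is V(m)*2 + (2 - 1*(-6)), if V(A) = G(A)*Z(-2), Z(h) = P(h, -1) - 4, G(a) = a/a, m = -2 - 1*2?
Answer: -30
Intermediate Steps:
m = -4 (m = -2 - 2 = -4)
G(a) = 1
P(Q, S) = -12 - 3*S + 3*Q (P(Q, S) = -12 + 3*(Q - S) = -12 + (-3*S + 3*Q) = -12 - 3*S + 3*Q)
Z(h) = -13 + 3*h (Z(h) = (-12 - 3*(-1) + 3*h) - 4 = (-12 + 3 + 3*h) - 4 = (-9 + 3*h) - 4 = -13 + 3*h)
V(A) = -19 (V(A) = 1*(-13 + 3*(-2)) = 1*(-13 - 6) = 1*(-19) = -19)
V(m)*2 + (2 - 1*(-6)) = -19*2 + (2 - 1*(-6)) = -38 + (2 + 6) = -38 + 8 = -30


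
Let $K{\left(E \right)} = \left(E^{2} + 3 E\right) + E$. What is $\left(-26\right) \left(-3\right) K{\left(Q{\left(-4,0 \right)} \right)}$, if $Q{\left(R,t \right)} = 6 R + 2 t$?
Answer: $37440$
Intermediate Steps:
$Q{\left(R,t \right)} = 2 t + 6 R$
$K{\left(E \right)} = E^{2} + 4 E$
$\left(-26\right) \left(-3\right) K{\left(Q{\left(-4,0 \right)} \right)} = \left(-26\right) \left(-3\right) \left(2 \cdot 0 + 6 \left(-4\right)\right) \left(4 + \left(2 \cdot 0 + 6 \left(-4\right)\right)\right) = 78 \left(0 - 24\right) \left(4 + \left(0 - 24\right)\right) = 78 \left(- 24 \left(4 - 24\right)\right) = 78 \left(\left(-24\right) \left(-20\right)\right) = 78 \cdot 480 = 37440$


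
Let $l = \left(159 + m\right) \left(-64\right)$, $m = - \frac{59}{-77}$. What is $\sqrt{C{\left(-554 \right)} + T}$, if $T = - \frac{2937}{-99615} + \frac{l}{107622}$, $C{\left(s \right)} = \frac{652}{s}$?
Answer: $\frac{i \sqrt{200500851809430171376318095}}{12703511554965} \approx 1.1146 i$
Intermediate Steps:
$m = \frac{59}{77}$ ($m = \left(-59\right) \left(- \frac{1}{77}\right) = \frac{59}{77} \approx 0.76623$)
$l = - \frac{787328}{77}$ ($l = \left(159 + \frac{59}{77}\right) \left(-64\right) = \frac{12302}{77} \left(-64\right) = - \frac{787328}{77} \approx -10225.0$)
$T = - \frac{9015178507}{137583157635}$ ($T = - \frac{2937}{-99615} - \frac{787328}{77 \cdot 107622} = \left(-2937\right) \left(- \frac{1}{99615}\right) - \frac{393664}{4143447} = \frac{979}{33205} - \frac{393664}{4143447} = - \frac{9015178507}{137583157635} \approx -0.065525$)
$\sqrt{C{\left(-554 \right)} + T} = \sqrt{\frac{652}{-554} - \frac{9015178507}{137583157635}} = \sqrt{652 \left(- \frac{1}{554}\right) - \frac{9015178507}{137583157635}} = \sqrt{- \frac{326}{277} - \frac{9015178507}{137583157635}} = \sqrt{- \frac{47349313835449}{38110534664895}} = \frac{i \sqrt{200500851809430171376318095}}{12703511554965}$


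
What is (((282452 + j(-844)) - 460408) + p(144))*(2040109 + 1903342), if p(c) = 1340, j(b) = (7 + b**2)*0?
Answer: -696476541816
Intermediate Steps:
j(b) = 0
(((282452 + j(-844)) - 460408) + p(144))*(2040109 + 1903342) = (((282452 + 0) - 460408) + 1340)*(2040109 + 1903342) = ((282452 - 460408) + 1340)*3943451 = (-177956 + 1340)*3943451 = -176616*3943451 = -696476541816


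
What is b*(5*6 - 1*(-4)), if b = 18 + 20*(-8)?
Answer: -4828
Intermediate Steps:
b = -142 (b = 18 - 160 = -142)
b*(5*6 - 1*(-4)) = -142*(5*6 - 1*(-4)) = -142*(30 + 4) = -142*34 = -4828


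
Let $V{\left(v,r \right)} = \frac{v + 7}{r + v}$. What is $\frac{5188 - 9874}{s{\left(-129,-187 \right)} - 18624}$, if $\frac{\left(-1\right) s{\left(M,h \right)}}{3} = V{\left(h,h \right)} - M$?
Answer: $\frac{292094}{1185109} \approx 0.24647$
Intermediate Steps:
$V{\left(v,r \right)} = \frac{7 + v}{r + v}$
$s{\left(M,h \right)} = 3 M - \frac{3 \left(7 + h\right)}{2 h}$ ($s{\left(M,h \right)} = - 3 \left(\frac{7 + h}{h + h} - M\right) = - 3 \left(\frac{7 + h}{2 h} - M\right) = - 3 \left(- M + \frac{7 + h}{2 h}\right) = 3 M - \frac{3 \left(7 + h\right)}{2 h}$)
$\frac{5188 - 9874}{s{\left(-129,-187 \right)} - 18624} = \frac{5188 - 9874}{\left(- \frac{3}{2} + 3 \left(-129\right) - \frac{21}{2 \left(-187\right)}\right) - 18624} = - \frac{4686}{\left(- \frac{3}{2} - 387 - - \frac{21}{374}\right) - 18624} = - \frac{4686}{\left(- \frac{3}{2} - 387 + \frac{21}{374}\right) - 18624} = - \frac{4686}{- \frac{72639}{187} - 18624} = - \frac{4686}{- \frac{3555327}{187}} = \left(-4686\right) \left(- \frac{187}{3555327}\right) = \frac{292094}{1185109}$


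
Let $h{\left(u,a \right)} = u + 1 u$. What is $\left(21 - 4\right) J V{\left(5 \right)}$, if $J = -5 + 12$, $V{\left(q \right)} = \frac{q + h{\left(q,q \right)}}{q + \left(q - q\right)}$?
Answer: $357$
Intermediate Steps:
$h{\left(u,a \right)} = 2 u$ ($h{\left(u,a \right)} = u + u = 2 u$)
$V{\left(q \right)} = 3$ ($V{\left(q \right)} = \frac{q + 2 q}{q + \left(q - q\right)} = \frac{3 q}{q + 0} = \frac{3 q}{q} = 3$)
$J = 7$
$\left(21 - 4\right) J V{\left(5 \right)} = \left(21 - 4\right) 7 \cdot 3 = 17 \cdot 7 \cdot 3 = 119 \cdot 3 = 357$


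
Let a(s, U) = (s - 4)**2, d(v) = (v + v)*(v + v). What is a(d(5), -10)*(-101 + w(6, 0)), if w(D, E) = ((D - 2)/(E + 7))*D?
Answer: -6294528/7 ≈ -8.9922e+5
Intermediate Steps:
d(v) = 4*v**2 (d(v) = (2*v)*(2*v) = 4*v**2)
a(s, U) = (-4 + s)**2
w(D, E) = D*(-2 + D)/(7 + E) (w(D, E) = ((-2 + D)/(7 + E))*D = D*(-2 + D)/(7 + E))
a(d(5), -10)*(-101 + w(6, 0)) = (-4 + 4*5**2)**2*(-101 + 6*(-2 + 6)/(7 + 0)) = (-4 + 4*25)**2*(-101 + 6*4/7) = (-4 + 100)**2*(-101 + 6*(1/7)*4) = 96**2*(-101 + 24/7) = 9216*(-683/7) = -6294528/7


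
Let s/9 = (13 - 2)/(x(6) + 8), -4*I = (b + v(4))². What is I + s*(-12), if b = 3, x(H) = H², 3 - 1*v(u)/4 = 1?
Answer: -229/4 ≈ -57.250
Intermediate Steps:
v(u) = 8 (v(u) = 12 - 4*1 = 12 - 4 = 8)
I = -121/4 (I = -(3 + 8)²/4 = -¼*11² = -¼*121 = -121/4 ≈ -30.250)
s = 9/4 (s = 9*((13 - 2)/(6² + 8)) = 9*(11/(36 + 8)) = 9*(11/44) = 9*(11*(1/44)) = 9*(¼) = 9/4 ≈ 2.2500)
I + s*(-12) = -121/4 + (9/4)*(-12) = -121/4 - 27 = -229/4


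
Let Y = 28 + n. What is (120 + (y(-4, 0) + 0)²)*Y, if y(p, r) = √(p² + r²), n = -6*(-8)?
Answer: 10336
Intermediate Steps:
n = 48
Y = 76 (Y = 28 + 48 = 76)
(120 + (y(-4, 0) + 0)²)*Y = (120 + (√((-4)² + 0²) + 0)²)*76 = (120 + (√(16 + 0) + 0)²)*76 = (120 + (√16 + 0)²)*76 = (120 + (4 + 0)²)*76 = (120 + 4²)*76 = (120 + 16)*76 = 136*76 = 10336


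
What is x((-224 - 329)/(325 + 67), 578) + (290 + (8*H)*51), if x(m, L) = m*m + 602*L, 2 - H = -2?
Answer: 1097223649/3136 ≈ 3.4988e+5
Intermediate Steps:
H = 4 (H = 2 - 1*(-2) = 2 + 2 = 4)
x(m, L) = m² + 602*L
x((-224 - 329)/(325 + 67), 578) + (290 + (8*H)*51) = (((-224 - 329)/(325 + 67))² + 602*578) + (290 + (8*4)*51) = ((-553/392)² + 347956) + (290 + 32*51) = ((-553*1/392)² + 347956) + (290 + 1632) = ((-79/56)² + 347956) + 1922 = (6241/3136 + 347956) + 1922 = 1091196257/3136 + 1922 = 1097223649/3136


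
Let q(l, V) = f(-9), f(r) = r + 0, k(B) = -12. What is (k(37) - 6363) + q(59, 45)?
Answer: -6384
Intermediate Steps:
f(r) = r
q(l, V) = -9
(k(37) - 6363) + q(59, 45) = (-12 - 6363) - 9 = -6375 - 9 = -6384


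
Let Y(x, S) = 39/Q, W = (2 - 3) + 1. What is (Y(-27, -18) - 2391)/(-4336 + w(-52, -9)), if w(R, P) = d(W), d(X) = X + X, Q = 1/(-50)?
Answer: 4341/4336 ≈ 1.0012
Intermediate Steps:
Q = -1/50 ≈ -0.020000
W = 0 (W = -1 + 1 = 0)
d(X) = 2*X
Y(x, S) = -1950 (Y(x, S) = 39/(-1/50) = 39*(-50) = -1950)
w(R, P) = 0 (w(R, P) = 2*0 = 0)
(Y(-27, -18) - 2391)/(-4336 + w(-52, -9)) = (-1950 - 2391)/(-4336 + 0) = -4341/(-4336) = -4341*(-1/4336) = 4341/4336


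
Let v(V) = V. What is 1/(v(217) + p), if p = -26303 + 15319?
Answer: -1/10767 ≈ -9.2876e-5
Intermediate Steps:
p = -10984
1/(v(217) + p) = 1/(217 - 10984) = 1/(-10767) = -1/10767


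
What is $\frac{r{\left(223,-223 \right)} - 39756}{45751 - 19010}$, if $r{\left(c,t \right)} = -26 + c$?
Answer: $- \frac{179}{121} \approx -1.4793$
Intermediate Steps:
$\frac{r{\left(223,-223 \right)} - 39756}{45751 - 19010} = \frac{\left(-26 + 223\right) - 39756}{45751 - 19010} = \frac{197 - 39756}{26741} = \left(-39559\right) \frac{1}{26741} = - \frac{179}{121}$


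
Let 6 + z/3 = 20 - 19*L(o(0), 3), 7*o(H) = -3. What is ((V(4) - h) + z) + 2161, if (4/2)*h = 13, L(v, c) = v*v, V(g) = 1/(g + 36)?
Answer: 4284669/1960 ≈ 2186.1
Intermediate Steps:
V(g) = 1/(36 + g)
o(H) = -3/7 (o(H) = (⅐)*(-3) = -3/7)
L(v, c) = v²
h = 13/2 (h = (½)*13 = 13/2 ≈ 6.5000)
z = 1545/49 (z = -18 + 3*(20 - 19*(-3/7)²) = -18 + 3*(20 - 19*9/49) = -18 + 3*(20 - 171/49) = -18 + 3*(809/49) = -18 + 2427/49 = 1545/49 ≈ 31.531)
((V(4) - h) + z) + 2161 = ((1/(36 + 4) - 1*13/2) + 1545/49) + 2161 = ((1/40 - 13/2) + 1545/49) + 2161 = (-259/40 + 1545/49) + 2161 = 49109/1960 + 2161 = 4284669/1960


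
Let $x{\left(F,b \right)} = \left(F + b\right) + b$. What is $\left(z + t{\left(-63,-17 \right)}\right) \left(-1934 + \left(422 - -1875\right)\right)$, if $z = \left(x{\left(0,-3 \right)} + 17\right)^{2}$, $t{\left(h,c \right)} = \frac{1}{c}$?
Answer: $\frac{746328}{17} \approx 43902.0$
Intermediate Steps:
$x{\left(F,b \right)} = F + 2 b$
$z = 121$ ($z = \left(\left(0 + 2 \left(-3\right)\right) + 17\right)^{2} = \left(\left(0 - 6\right) + 17\right)^{2} = \left(-6 + 17\right)^{2} = 11^{2} = 121$)
$\left(z + t{\left(-63,-17 \right)}\right) \left(-1934 + \left(422 - -1875\right)\right) = \left(121 + \frac{1}{-17}\right) \left(-1934 + \left(422 - -1875\right)\right) = \left(121 - \frac{1}{17}\right) \left(-1934 + \left(422 + 1875\right)\right) = \frac{2056 \left(-1934 + 2297\right)}{17} = \frac{2056}{17} \cdot 363 = \frac{746328}{17}$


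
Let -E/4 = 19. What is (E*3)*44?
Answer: -10032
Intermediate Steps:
E = -76 (E = -4*19 = -76)
(E*3)*44 = -76*3*44 = -228*44 = -10032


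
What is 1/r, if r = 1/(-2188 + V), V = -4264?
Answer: -6452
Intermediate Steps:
r = -1/6452 (r = 1/(-2188 - 4264) = 1/(-6452) = -1/6452 ≈ -0.00015499)
1/r = 1/(-1/6452) = -6452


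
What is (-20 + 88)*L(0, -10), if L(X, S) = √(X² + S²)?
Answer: 680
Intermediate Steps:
L(X, S) = √(S² + X²)
(-20 + 88)*L(0, -10) = (-20 + 88)*√((-10)² + 0²) = 68*√(100 + 0) = 68*√100 = 68*10 = 680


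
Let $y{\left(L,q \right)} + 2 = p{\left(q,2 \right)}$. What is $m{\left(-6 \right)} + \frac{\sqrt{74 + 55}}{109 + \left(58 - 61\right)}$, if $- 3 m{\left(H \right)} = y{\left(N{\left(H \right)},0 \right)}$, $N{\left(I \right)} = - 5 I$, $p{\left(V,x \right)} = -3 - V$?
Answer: $\frac{5}{3} + \frac{\sqrt{129}}{106} \approx 1.7738$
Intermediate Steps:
$y{\left(L,q \right)} = -5 - q$ ($y{\left(L,q \right)} = -2 - \left(3 + q\right) = -5 - q$)
$m{\left(H \right)} = \frac{5}{3}$ ($m{\left(H \right)} = - \frac{-5 - 0}{3} = - \frac{-5 + 0}{3} = \left(- \frac{1}{3}\right) \left(-5\right) = \frac{5}{3}$)
$m{\left(-6 \right)} + \frac{\sqrt{74 + 55}}{109 + \left(58 - 61\right)} = \frac{5}{3} + \frac{\sqrt{74 + 55}}{109 + \left(58 - 61\right)} = \frac{5}{3} + \frac{\sqrt{129}}{109 - 3} = \frac{5}{3} + \frac{\sqrt{129}}{106}$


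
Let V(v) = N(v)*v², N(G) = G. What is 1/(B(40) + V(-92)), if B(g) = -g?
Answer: -1/778728 ≈ -1.2841e-6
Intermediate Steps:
V(v) = v³ (V(v) = v*v² = v³)
1/(B(40) + V(-92)) = 1/(-1*40 + (-92)³) = 1/(-40 - 778688) = 1/(-778728) = -1/778728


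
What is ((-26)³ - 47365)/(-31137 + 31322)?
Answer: -64941/185 ≈ -351.03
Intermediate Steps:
((-26)³ - 47365)/(-31137 + 31322) = (-17576 - 47365)/185 = -64941*1/185 = -64941/185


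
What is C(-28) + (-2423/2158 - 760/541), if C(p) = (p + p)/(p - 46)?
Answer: -76494767/43196686 ≈ -1.7708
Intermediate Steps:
C(p) = 2*p/(-46 + p) (C(p) = (2*p)/(-46 + p) = 2*p/(-46 + p))
C(-28) + (-2423/2158 - 760/541) = 2*(-28)/(-46 - 28) + (-2423/2158 - 760/541) = 2*(-28)/(-74) + (-2423*1/2158 - 760*1/541) = 2*(-28)*(-1/74) + (-2423/2158 - 760/541) = 28/37 - 2950923/1167478 = -76494767/43196686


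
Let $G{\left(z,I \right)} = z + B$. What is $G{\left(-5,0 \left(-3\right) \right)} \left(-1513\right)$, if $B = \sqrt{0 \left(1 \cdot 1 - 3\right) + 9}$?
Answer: $3026$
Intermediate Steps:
$B = 3$ ($B = \sqrt{0 \left(1 - 3\right) + 9} = \sqrt{0 \left(-2\right) + 9} = \sqrt{0 + 9} = \sqrt{9} = 3$)
$G{\left(z,I \right)} = 3 + z$ ($G{\left(z,I \right)} = z + 3 = 3 + z$)
$G{\left(-5,0 \left(-3\right) \right)} \left(-1513\right) = \left(3 - 5\right) \left(-1513\right) = \left(-2\right) \left(-1513\right) = 3026$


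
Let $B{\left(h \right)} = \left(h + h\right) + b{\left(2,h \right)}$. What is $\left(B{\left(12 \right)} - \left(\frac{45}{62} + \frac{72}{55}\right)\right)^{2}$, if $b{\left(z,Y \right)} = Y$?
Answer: $\frac{13414504041}{11628100} \approx 1153.6$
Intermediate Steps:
$B{\left(h \right)} = 3 h$ ($B{\left(h \right)} = \left(h + h\right) + h = 2 h + h = 3 h$)
$\left(B{\left(12 \right)} - \left(\frac{45}{62} + \frac{72}{55}\right)\right)^{2} = \left(3 \cdot 12 - \left(\frac{45}{62} + \frac{72}{55}\right)\right)^{2} = \left(36 - \frac{6939}{3410}\right)^{2} = \left(\frac{115821}{3410}\right)^{2} = \frac{13414504041}{11628100}$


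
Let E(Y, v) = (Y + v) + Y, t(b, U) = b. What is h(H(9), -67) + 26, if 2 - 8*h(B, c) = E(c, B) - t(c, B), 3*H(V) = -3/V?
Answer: 1247/36 ≈ 34.639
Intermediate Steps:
H(V) = -1/V (H(V) = (-3/V)/3 = -1/V)
E(Y, v) = v + 2*Y
h(B, c) = ¼ - B/8 - c/8 (h(B, c) = ¼ - ((B + 2*c) - c)/8 = ¼ - (B + c)/8 = ¼ + (-B/8 - c/8) = ¼ - B/8 - c/8)
h(H(9), -67) + 26 = (¼ - (-1)/(8*9) - ⅛*(-67)) + 26 = (¼ - (-1)/(8*9) + 67/8) + 26 = (¼ - ⅛*(-⅑) + 67/8) + 26 = (¼ + 1/72 + 67/8) + 26 = 311/36 + 26 = 1247/36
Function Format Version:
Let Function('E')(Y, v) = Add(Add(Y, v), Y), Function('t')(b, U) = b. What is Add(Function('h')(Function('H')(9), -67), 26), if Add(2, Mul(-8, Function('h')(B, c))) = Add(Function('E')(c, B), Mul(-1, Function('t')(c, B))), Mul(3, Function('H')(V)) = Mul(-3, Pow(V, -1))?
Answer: Rational(1247, 36) ≈ 34.639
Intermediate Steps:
Function('H')(V) = Mul(-1, Pow(V, -1)) (Function('H')(V) = Mul(Rational(1, 3), Mul(-3, Pow(V, -1))) = Mul(-1, Pow(V, -1)))
Function('E')(Y, v) = Add(v, Mul(2, Y))
Function('h')(B, c) = Add(Rational(1, 4), Mul(Rational(-1, 8), B), Mul(Rational(-1, 8), c)) (Function('h')(B, c) = Add(Rational(1, 4), Mul(Rational(-1, 8), Add(Add(B, Mul(2, c)), Mul(-1, c)))) = Add(Rational(1, 4), Mul(Rational(-1, 8), Add(B, c))) = Add(Rational(1, 4), Add(Mul(Rational(-1, 8), B), Mul(Rational(-1, 8), c))) = Add(Rational(1, 4), Mul(Rational(-1, 8), B), Mul(Rational(-1, 8), c)))
Add(Function('h')(Function('H')(9), -67), 26) = Add(Add(Rational(1, 4), Mul(Rational(-1, 8), Mul(-1, Pow(9, -1))), Mul(Rational(-1, 8), -67)), 26) = Add(Add(Rational(1, 4), Mul(Rational(-1, 8), Mul(-1, Rational(1, 9))), Rational(67, 8)), 26) = Add(Add(Rational(1, 4), Mul(Rational(-1, 8), Rational(-1, 9)), Rational(67, 8)), 26) = Add(Add(Rational(1, 4), Rational(1, 72), Rational(67, 8)), 26) = Add(Rational(311, 36), 26) = Rational(1247, 36)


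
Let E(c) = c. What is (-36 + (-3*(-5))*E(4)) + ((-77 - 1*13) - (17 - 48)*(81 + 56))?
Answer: 4181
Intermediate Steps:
(-36 + (-3*(-5))*E(4)) + ((-77 - 1*13) - (17 - 48)*(81 + 56)) = (-36 - 3*(-5)*4) + ((-77 - 1*13) - (17 - 48)*(81 + 56)) = (-36 + 15*4) + ((-77 - 13) - (-31)*137) = (-36 + 60) + (-90 - 1*(-4247)) = 24 + (-90 + 4247) = 24 + 4157 = 4181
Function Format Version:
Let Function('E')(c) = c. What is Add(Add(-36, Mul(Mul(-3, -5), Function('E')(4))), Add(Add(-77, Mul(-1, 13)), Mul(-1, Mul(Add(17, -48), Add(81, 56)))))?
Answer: 4181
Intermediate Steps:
Add(Add(-36, Mul(Mul(-3, -5), Function('E')(4))), Add(Add(-77, Mul(-1, 13)), Mul(-1, Mul(Add(17, -48), Add(81, 56))))) = Add(Add(-36, Mul(Mul(-3, -5), 4)), Add(Add(-77, Mul(-1, 13)), Mul(-1, Mul(Add(17, -48), Add(81, 56))))) = Add(Add(-36, Mul(15, 4)), Add(Add(-77, -13), Mul(-1, Mul(-31, 137)))) = Add(Add(-36, 60), Add(-90, Mul(-1, -4247))) = Add(24, Add(-90, 4247)) = Add(24, 4157) = 4181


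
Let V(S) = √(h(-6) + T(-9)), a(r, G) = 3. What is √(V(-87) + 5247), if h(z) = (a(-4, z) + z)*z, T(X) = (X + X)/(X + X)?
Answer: √(5247 + √19) ≈ 72.466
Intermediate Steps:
T(X) = 1 (T(X) = (2*X)/((2*X)) = (2*X)*(1/(2*X)) = 1)
h(z) = z*(3 + z) (h(z) = (3 + z)*z = z*(3 + z))
V(S) = √19 (V(S) = √(-6*(3 - 6) + 1) = √(-6*(-3) + 1) = √(18 + 1) = √19)
√(V(-87) + 5247) = √(√19 + 5247) = √(5247 + √19)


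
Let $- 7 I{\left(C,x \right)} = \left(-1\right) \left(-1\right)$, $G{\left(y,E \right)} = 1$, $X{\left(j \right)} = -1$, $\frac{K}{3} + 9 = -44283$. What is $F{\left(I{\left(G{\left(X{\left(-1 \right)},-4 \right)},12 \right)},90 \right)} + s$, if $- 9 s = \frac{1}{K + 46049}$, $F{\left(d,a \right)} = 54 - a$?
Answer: $- \frac{28131947}{781443} \approx -36.0$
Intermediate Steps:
$K = -132876$ ($K = -27 + 3 \left(-44283\right) = -27 - 132849 = -132876$)
$I{\left(C,x \right)} = - \frac{1}{7}$ ($I{\left(C,x \right)} = - \frac{\left(-1\right) \left(-1\right)}{7} = \left(- \frac{1}{7}\right) 1 = - \frac{1}{7}$)
$s = \frac{1}{781443}$ ($s = - \frac{1}{9 \left(-132876 + 46049\right)} = - \frac{1}{9 \left(-86827\right)} = \left(- \frac{1}{9}\right) \left(- \frac{1}{86827}\right) = \frac{1}{781443} \approx 1.2797 \cdot 10^{-6}$)
$F{\left(I{\left(G{\left(X{\left(-1 \right)},-4 \right)},12 \right)},90 \right)} + s = \left(54 - 90\right) + \frac{1}{781443} = -36 + \frac{1}{781443} = - \frac{28131947}{781443}$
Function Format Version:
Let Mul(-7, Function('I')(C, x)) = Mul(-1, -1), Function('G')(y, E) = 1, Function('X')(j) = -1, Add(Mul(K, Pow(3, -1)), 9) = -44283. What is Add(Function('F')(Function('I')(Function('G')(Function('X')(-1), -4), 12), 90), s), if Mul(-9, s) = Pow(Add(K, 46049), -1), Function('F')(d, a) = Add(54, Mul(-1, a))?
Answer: Rational(-28131947, 781443) ≈ -36.000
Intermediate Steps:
K = -132876 (K = Add(-27, Mul(3, -44283)) = Add(-27, -132849) = -132876)
Function('I')(C, x) = Rational(-1, 7) (Function('I')(C, x) = Mul(Rational(-1, 7), Mul(-1, -1)) = Mul(Rational(-1, 7), 1) = Rational(-1, 7))
s = Rational(1, 781443) (s = Mul(Rational(-1, 9), Pow(Add(-132876, 46049), -1)) = Mul(Rational(-1, 9), Pow(-86827, -1)) = Mul(Rational(-1, 9), Rational(-1, 86827)) = Rational(1, 781443) ≈ 1.2797e-6)
Add(Function('F')(Function('I')(Function('G')(Function('X')(-1), -4), 12), 90), s) = Add(Add(54, Mul(-1, 90)), Rational(1, 781443)) = Add(Add(54, -90), Rational(1, 781443)) = Add(-36, Rational(1, 781443)) = Rational(-28131947, 781443)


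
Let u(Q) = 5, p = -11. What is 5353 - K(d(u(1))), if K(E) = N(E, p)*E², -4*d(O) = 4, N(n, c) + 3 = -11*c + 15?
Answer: 5220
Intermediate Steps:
N(n, c) = 12 - 11*c (N(n, c) = -3 + (-11*c + 15) = -3 + (15 - 11*c) = 12 - 11*c)
d(O) = -1 (d(O) = -¼*4 = -1)
K(E) = 133*E² (K(E) = (12 - 11*(-11))*E² = (12 + 121)*E² = 133*E²)
5353 - K(d(u(1))) = 5353 - 133*(-1)² = 5353 - 133 = 5220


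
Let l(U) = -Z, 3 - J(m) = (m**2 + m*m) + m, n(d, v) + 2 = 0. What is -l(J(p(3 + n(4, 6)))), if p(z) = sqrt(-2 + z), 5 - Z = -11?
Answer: 16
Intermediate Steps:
Z = 16 (Z = 5 - 1*(-11) = 5 + 11 = 16)
n(d, v) = -2 (n(d, v) = -2 + 0 = -2)
J(m) = 3 - m - 2*m**2 (J(m) = 3 - ((m**2 + m*m) + m) = 3 - ((m**2 + m**2) + m) = 3 - (2*m**2 + m) = 3 - (m + 2*m**2) = 3 + (-m - 2*m**2) = 3 - m - 2*m**2)
l(U) = -16 (l(U) = -1*16 = -16)
-l(J(p(3 + n(4, 6)))) = -1*(-16) = 16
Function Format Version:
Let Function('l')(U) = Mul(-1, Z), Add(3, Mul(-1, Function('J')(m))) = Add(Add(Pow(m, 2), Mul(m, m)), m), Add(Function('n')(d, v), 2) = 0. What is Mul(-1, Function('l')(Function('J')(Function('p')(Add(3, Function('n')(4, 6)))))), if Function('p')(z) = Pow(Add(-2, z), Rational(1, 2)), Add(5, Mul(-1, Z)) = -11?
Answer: 16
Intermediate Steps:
Z = 16 (Z = Add(5, Mul(-1, -11)) = Add(5, 11) = 16)
Function('n')(d, v) = -2 (Function('n')(d, v) = Add(-2, 0) = -2)
Function('J')(m) = Add(3, Mul(-1, m), Mul(-2, Pow(m, 2))) (Function('J')(m) = Add(3, Mul(-1, Add(Add(Pow(m, 2), Mul(m, m)), m))) = Add(3, Mul(-1, Add(Add(Pow(m, 2), Pow(m, 2)), m))) = Add(3, Mul(-1, Add(Mul(2, Pow(m, 2)), m))) = Add(3, Mul(-1, Add(m, Mul(2, Pow(m, 2))))) = Add(3, Add(Mul(-1, m), Mul(-2, Pow(m, 2)))) = Add(3, Mul(-1, m), Mul(-2, Pow(m, 2))))
Function('l')(U) = -16 (Function('l')(U) = Mul(-1, 16) = -16)
Mul(-1, Function('l')(Function('J')(Function('p')(Add(3, Function('n')(4, 6)))))) = Mul(-1, -16) = 16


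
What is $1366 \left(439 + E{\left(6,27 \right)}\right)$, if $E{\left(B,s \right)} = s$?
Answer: $636556$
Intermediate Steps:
$1366 \left(439 + E{\left(6,27 \right)}\right) = 1366 \left(439 + 27\right) = 1366 \cdot 466 = 636556$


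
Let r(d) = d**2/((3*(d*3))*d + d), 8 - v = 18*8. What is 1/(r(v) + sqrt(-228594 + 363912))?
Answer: -83164/101199519163 + 1495729*sqrt(135318)/202399038326 ≈ 0.0027176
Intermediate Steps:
v = -136 (v = 8 - 18*8 = 8 - 1*144 = 8 - 144 = -136)
r(d) = d**2/(d + 9*d**2) (r(d) = d**2/((3*(3*d))*d + d) = d**2/((9*d)*d + d) = d**2/(9*d**2 + d) = d**2/(d + 9*d**2))
1/(r(v) + sqrt(-228594 + 363912)) = 1/(-136/(1 + 9*(-136)) + sqrt(-228594 + 363912)) = 1/(-136/(1 - 1224) + sqrt(135318)) = 1/(-136/(-1223) + sqrt(135318)) = 1/(-136*(-1/1223) + sqrt(135318)) = 1/(136/1223 + sqrt(135318))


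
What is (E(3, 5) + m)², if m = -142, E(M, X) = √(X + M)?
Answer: 20172 - 568*√2 ≈ 19369.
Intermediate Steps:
E(M, X) = √(M + X)
(E(3, 5) + m)² = (√(3 + 5) - 142)² = (√8 - 142)² = (2*√2 - 142)² = (-142 + 2*√2)²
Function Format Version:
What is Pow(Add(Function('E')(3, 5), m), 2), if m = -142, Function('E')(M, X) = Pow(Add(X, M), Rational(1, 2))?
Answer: Add(20172, Mul(-568, Pow(2, Rational(1, 2)))) ≈ 19369.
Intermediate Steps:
Function('E')(M, X) = Pow(Add(M, X), Rational(1, 2))
Pow(Add(Function('E')(3, 5), m), 2) = Pow(Add(Pow(Add(3, 5), Rational(1, 2)), -142), 2) = Pow(Add(Pow(8, Rational(1, 2)), -142), 2) = Pow(Add(Mul(2, Pow(2, Rational(1, 2))), -142), 2) = Pow(Add(-142, Mul(2, Pow(2, Rational(1, 2)))), 2)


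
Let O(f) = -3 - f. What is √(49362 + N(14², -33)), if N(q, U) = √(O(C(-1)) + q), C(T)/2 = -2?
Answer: √(49362 + √197) ≈ 222.21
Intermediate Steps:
C(T) = -4 (C(T) = 2*(-2) = -4)
N(q, U) = √(1 + q) (N(q, U) = √((-3 - 1*(-4)) + q) = √((-3 + 4) + q) = √(1 + q))
√(49362 + N(14², -33)) = √(49362 + √(1 + 14²)) = √(49362 + √(1 + 196)) = √(49362 + √197)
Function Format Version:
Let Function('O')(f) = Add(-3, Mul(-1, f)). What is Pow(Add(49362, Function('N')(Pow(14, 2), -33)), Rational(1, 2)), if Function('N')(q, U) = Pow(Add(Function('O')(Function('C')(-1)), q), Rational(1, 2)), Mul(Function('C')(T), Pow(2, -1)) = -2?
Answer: Pow(Add(49362, Pow(197, Rational(1, 2))), Rational(1, 2)) ≈ 222.21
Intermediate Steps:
Function('C')(T) = -4 (Function('C')(T) = Mul(2, -2) = -4)
Function('N')(q, U) = Pow(Add(1, q), Rational(1, 2)) (Function('N')(q, U) = Pow(Add(Add(-3, Mul(-1, -4)), q), Rational(1, 2)) = Pow(Add(Add(-3, 4), q), Rational(1, 2)) = Pow(Add(1, q), Rational(1, 2)))
Pow(Add(49362, Function('N')(Pow(14, 2), -33)), Rational(1, 2)) = Pow(Add(49362, Pow(Add(1, Pow(14, 2)), Rational(1, 2))), Rational(1, 2)) = Pow(Add(49362, Pow(Add(1, 196), Rational(1, 2))), Rational(1, 2)) = Pow(Add(49362, Pow(197, Rational(1, 2))), Rational(1, 2))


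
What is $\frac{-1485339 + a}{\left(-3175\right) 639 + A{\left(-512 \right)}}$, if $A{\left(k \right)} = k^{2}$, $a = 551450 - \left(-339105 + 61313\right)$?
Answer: $\frac{656097}{1766681} \approx 0.37137$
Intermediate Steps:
$a = 829242$ ($a = 551450 - -277792 = 551450 + 277792 = 829242$)
$\frac{-1485339 + a}{\left(-3175\right) 639 + A{\left(-512 \right)}} = \frac{-1485339 + 829242}{\left(-3175\right) 639 + \left(-512\right)^{2}} = - \frac{656097}{-2028825 + 262144} = - \frac{656097}{-1766681} = \left(-656097\right) \left(- \frac{1}{1766681}\right) = \frac{656097}{1766681}$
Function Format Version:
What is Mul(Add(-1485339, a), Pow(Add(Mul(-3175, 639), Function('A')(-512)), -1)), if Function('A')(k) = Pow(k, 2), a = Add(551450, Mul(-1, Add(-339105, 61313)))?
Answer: Rational(656097, 1766681) ≈ 0.37137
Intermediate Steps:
a = 829242 (a = Add(551450, Mul(-1, -277792)) = Add(551450, 277792) = 829242)
Mul(Add(-1485339, a), Pow(Add(Mul(-3175, 639), Function('A')(-512)), -1)) = Mul(Add(-1485339, 829242), Pow(Add(Mul(-3175, 639), Pow(-512, 2)), -1)) = Mul(-656097, Pow(Add(-2028825, 262144), -1)) = Mul(-656097, Pow(-1766681, -1)) = Mul(-656097, Rational(-1, 1766681)) = Rational(656097, 1766681)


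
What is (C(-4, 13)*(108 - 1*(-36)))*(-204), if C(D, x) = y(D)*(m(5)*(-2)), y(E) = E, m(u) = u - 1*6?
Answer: 235008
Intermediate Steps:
m(u) = -6 + u (m(u) = u - 6 = -6 + u)
C(D, x) = 2*D (C(D, x) = D*((-6 + 5)*(-2)) = D*(-1*(-2)) = D*2 = 2*D)
(C(-4, 13)*(108 - 1*(-36)))*(-204) = ((2*(-4))*(108 - 1*(-36)))*(-204) = -8*(108 + 36)*(-204) = -8*144*(-204) = -1152*(-204) = 235008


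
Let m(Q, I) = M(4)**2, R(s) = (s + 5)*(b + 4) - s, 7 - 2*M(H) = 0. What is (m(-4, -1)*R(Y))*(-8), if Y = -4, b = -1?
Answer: -686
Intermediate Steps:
M(H) = 7/2 (M(H) = 7/2 - 1/2*0 = 7/2 + 0 = 7/2)
R(s) = 15 + 2*s (R(s) = (s + 5)*(-1 + 4) - s = (5 + s)*3 - s = (15 + 3*s) - s = 15 + 2*s)
m(Q, I) = 49/4 (m(Q, I) = (7/2)**2 = 49/4)
(m(-4, -1)*R(Y))*(-8) = (49*(15 + 2*(-4))/4)*(-8) = (49*(15 - 8)/4)*(-8) = ((49/4)*7)*(-8) = (343/4)*(-8) = -686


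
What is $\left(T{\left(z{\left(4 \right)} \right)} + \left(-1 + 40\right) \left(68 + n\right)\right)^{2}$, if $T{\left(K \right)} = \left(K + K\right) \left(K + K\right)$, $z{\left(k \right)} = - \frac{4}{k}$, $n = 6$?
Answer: $8352100$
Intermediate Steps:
$T{\left(K \right)} = 4 K^{2}$ ($T{\left(K \right)} = 2 K 2 K = 4 K^{2}$)
$\left(T{\left(z{\left(4 \right)} \right)} + \left(-1 + 40\right) \left(68 + n\right)\right)^{2} = \left(4 \left(- \frac{4}{4}\right)^{2} + \left(-1 + 40\right) \left(68 + 6\right)\right)^{2} = \left(4 \left(\left(-4\right) \frac{1}{4}\right)^{2} + 39 \cdot 74\right)^{2} = \left(4 \left(-1\right)^{2} + 2886\right)^{2} = \left(4 \cdot 1 + 2886\right)^{2} = \left(4 + 2886\right)^{2} = 2890^{2} = 8352100$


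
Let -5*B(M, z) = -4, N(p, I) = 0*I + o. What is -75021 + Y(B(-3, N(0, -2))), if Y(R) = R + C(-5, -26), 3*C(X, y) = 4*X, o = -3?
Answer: -1125403/15 ≈ -75027.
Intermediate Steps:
N(p, I) = -3 (N(p, I) = 0*I - 3 = 0 - 3 = -3)
B(M, z) = 4/5 (B(M, z) = -1/5*(-4) = 4/5)
C(X, y) = 4*X/3 (C(X, y) = (4*X)/3 = 4*X/3)
Y(R) = -20/3 + R (Y(R) = R + (4/3)*(-5) = R - 20/3 = -20/3 + R)
-75021 + Y(B(-3, N(0, -2))) = -75021 + (-20/3 + 4/5) = -75021 - 88/15 = -1125403/15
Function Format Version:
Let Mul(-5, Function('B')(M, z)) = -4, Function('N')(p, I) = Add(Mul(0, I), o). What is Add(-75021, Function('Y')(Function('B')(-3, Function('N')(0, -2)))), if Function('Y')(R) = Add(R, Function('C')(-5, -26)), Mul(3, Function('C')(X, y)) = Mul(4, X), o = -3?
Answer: Rational(-1125403, 15) ≈ -75027.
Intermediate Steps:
Function('N')(p, I) = -3 (Function('N')(p, I) = Add(Mul(0, I), -3) = Add(0, -3) = -3)
Function('B')(M, z) = Rational(4, 5) (Function('B')(M, z) = Mul(Rational(-1, 5), -4) = Rational(4, 5))
Function('C')(X, y) = Mul(Rational(4, 3), X) (Function('C')(X, y) = Mul(Rational(1, 3), Mul(4, X)) = Mul(Rational(4, 3), X))
Function('Y')(R) = Add(Rational(-20, 3), R) (Function('Y')(R) = Add(R, Mul(Rational(4, 3), -5)) = Add(R, Rational(-20, 3)) = Add(Rational(-20, 3), R))
Add(-75021, Function('Y')(Function('B')(-3, Function('N')(0, -2)))) = Add(-75021, Add(Rational(-20, 3), Rational(4, 5))) = Add(-75021, Rational(-88, 15)) = Rational(-1125403, 15)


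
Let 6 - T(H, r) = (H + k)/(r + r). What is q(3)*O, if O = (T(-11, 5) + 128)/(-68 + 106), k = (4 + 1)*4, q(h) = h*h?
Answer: 11979/380 ≈ 31.524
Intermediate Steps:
q(h) = h²
k = 20 (k = 5*4 = 20)
T(H, r) = 6 - (20 + H)/(2*r) (T(H, r) = 6 - (H + 20)/(r + r) = 6 - (20 + H)/(2*r))
O = 1331/380 (O = ((½)*(-20 - 1*(-11) + 12*5)/5 + 128)/(-68 + 106) = ((½)*(⅕)*(-20 + 11 + 60) + 128)/38 = ((½)*(⅕)*51 + 128)*(1/38) = (51/10 + 128)*(1/38) = (1331/10)*(1/38) = 1331/380 ≈ 3.5026)
q(3)*O = 3²*(1331/380) = 9*(1331/380) = 11979/380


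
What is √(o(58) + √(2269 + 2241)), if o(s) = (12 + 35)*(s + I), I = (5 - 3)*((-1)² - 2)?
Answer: √(2632 + √4510) ≈ 51.953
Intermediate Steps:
I = -2 (I = 2*(1 - 2) = 2*(-1) = -2)
o(s) = -94 + 47*s (o(s) = (12 + 35)*(s - 2) = 47*(-2 + s) = -94 + 47*s)
√(o(58) + √(2269 + 2241)) = √((-94 + 47*58) + √(2269 + 2241)) = √((-94 + 2726) + √4510) = √(2632 + √4510)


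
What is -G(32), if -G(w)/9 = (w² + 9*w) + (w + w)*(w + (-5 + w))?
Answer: 45792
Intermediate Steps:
G(w) = -81*w - 9*w² - 18*w*(-5 + 2*w) (G(w) = -9*((w² + 9*w) + (w + w)*(w + (-5 + w))) = -9*((w² + 9*w) + (2*w)*(-5 + 2*w)) = -9*((w² + 9*w) + 2*w*(-5 + 2*w)) = -9*(w² + 9*w + 2*w*(-5 + 2*w)) = -81*w - 9*w² - 18*w*(-5 + 2*w))
-G(32) = -9*32*(1 - 5*32) = -9*32*(1 - 160) = -9*32*(-159) = -1*(-45792) = 45792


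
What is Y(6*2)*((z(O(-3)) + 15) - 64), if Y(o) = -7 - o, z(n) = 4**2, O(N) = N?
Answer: 627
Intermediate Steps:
z(n) = 16
Y(6*2)*((z(O(-3)) + 15) - 64) = (-7 - 6*2)*((16 + 15) - 64) = (-7 - 1*12)*(31 - 64) = (-7 - 12)*(-33) = -19*(-33) = 627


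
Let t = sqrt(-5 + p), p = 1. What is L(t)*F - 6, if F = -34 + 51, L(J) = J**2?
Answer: -74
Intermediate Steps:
t = 2*I (t = sqrt(-5 + 1) = sqrt(-4) = 2*I ≈ 2.0*I)
F = 17
L(t)*F - 6 = (2*I)**2*17 - 6 = -4*17 - 6 = -68 - 6 = -74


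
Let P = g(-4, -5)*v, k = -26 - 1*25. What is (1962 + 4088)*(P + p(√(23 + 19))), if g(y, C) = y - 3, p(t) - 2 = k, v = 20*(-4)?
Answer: 3091550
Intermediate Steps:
v = -80
k = -51 (k = -26 - 25 = -51)
p(t) = -49 (p(t) = 2 - 51 = -49)
g(y, C) = -3 + y
P = 560 (P = (-3 - 4)*(-80) = -7*(-80) = 560)
(1962 + 4088)*(P + p(√(23 + 19))) = (1962 + 4088)*(560 - 49) = 6050*511 = 3091550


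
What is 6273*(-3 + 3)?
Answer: 0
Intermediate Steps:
6273*(-3 + 3) = 6273*0 = 0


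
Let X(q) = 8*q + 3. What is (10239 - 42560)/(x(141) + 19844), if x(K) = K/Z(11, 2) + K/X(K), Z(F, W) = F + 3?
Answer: -170590238/104790447 ≈ -1.6279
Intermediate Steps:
Z(F, W) = 3 + F
X(q) = 3 + 8*q
x(K) = K/14 + K/(3 + 8*K) (x(K) = K/(3 + 11) + K/(3 + 8*K) = K/14 + K/(3 + 8*K))
(10239 - 42560)/(x(141) + 19844) = (10239 - 42560)/((1/14)*141*(17 + 8*141)/(3 + 8*141) + 19844) = -32321/((1/14)*141*(17 + 1128)/(3 + 1128) + 19844) = -32321/((1/14)*141*1145/1131 + 19844) = -32321/((1/14)*141*(1/1131)*1145 + 19844) = -32321/(53815/5278 + 19844) = -32321/104790447/5278 = -32321*5278/104790447 = -170590238/104790447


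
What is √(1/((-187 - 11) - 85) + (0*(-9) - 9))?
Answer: 14*I*√3679/283 ≈ 3.0006*I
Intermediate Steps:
√(1/((-187 - 11) - 85) + (0*(-9) - 9)) = √(1/(-198 - 85) + (0 - 9)) = √(1/(-283) - 9) = √(-1/283 - 9) = √(-2548/283) = 14*I*√3679/283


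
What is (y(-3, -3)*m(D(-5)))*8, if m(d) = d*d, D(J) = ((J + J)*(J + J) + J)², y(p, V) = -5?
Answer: -3258025000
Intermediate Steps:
D(J) = (J + 4*J²)² (D(J) = ((2*J)*(2*J) + J)² = (4*J² + J)² = (J + 4*J²)²)
m(d) = d²
(y(-3, -3)*m(D(-5)))*8 = -5*625*(1 + 4*(-5))⁴*8 = -5*625*(1 - 20)⁴*8 = -5*(25*(-19)²)²*8 = -5*(25*361)²*8 = -5*9025²*8 = -5*81450625*8 = -407253125*8 = -3258025000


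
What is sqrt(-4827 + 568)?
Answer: I*sqrt(4259) ≈ 65.261*I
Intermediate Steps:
sqrt(-4827 + 568) = sqrt(-4259) = I*sqrt(4259)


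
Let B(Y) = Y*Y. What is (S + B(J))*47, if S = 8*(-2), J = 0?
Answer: -752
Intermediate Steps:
S = -16
B(Y) = Y²
(S + B(J))*47 = (-16 + 0²)*47 = (-16 + 0)*47 = -16*47 = -752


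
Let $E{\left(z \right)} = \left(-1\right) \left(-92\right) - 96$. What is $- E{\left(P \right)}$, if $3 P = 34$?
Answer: $4$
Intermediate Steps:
$P = \frac{34}{3}$ ($P = \frac{1}{3} \cdot 34 = \frac{34}{3} \approx 11.333$)
$E{\left(z \right)} = -4$ ($E{\left(z \right)} = 92 - 96 = -4$)
$- E{\left(P \right)} = \left(-1\right) \left(-4\right) = 4$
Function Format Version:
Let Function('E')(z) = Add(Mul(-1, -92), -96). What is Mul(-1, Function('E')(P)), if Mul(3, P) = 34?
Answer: 4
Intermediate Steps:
P = Rational(34, 3) (P = Mul(Rational(1, 3), 34) = Rational(34, 3) ≈ 11.333)
Function('E')(z) = -4 (Function('E')(z) = Add(92, -96) = -4)
Mul(-1, Function('E')(P)) = Mul(-1, -4) = 4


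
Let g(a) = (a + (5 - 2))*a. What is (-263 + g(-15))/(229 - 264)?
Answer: 83/35 ≈ 2.3714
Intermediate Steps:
g(a) = a*(3 + a) (g(a) = (a + 3)*a = (3 + a)*a = a*(3 + a))
(-263 + g(-15))/(229 - 264) = (-263 - 15*(3 - 15))/(229 - 264) = (-263 - 15*(-12))/(-35) = (-263 + 180)*(-1/35) = -83*(-1/35) = 83/35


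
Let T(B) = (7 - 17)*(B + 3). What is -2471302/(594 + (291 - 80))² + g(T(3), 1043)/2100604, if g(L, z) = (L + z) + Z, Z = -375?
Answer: -1297708216802/340310976775 ≈ -3.8133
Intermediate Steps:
T(B) = -30 - 10*B (T(B) = -10*(3 + B) = -30 - 10*B)
g(L, z) = -375 + L + z (g(L, z) = (L + z) - 375 = -375 + L + z)
-2471302/(594 + (291 - 80))² + g(T(3), 1043)/2100604 = -2471302/(594 + (291 - 80))² + (-375 + (-30 - 10*3) + 1043)/2100604 = -2471302/(594 + 211)² + (-375 + (-30 - 30) + 1043)*(1/2100604) = -2471302/(805²) + (-375 - 60 + 1043)*(1/2100604) = -2471302/648025 + 608*(1/2100604) = -2471302*1/648025 + 152/525151 = -2471302/648025 + 152/525151 = -1297708216802/340310976775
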